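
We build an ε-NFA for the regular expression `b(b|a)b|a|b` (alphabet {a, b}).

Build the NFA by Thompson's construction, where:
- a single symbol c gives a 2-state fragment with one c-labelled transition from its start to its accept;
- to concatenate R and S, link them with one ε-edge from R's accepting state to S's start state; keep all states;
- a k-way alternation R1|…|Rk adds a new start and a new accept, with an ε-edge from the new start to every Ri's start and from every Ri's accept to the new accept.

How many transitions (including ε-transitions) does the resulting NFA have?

18

Recursing over subexpressions:
Each of the 6 symbol leaves contributes 1 transition (1 symbol, 0 ε).
  b|a = 6 transitions (2 symbol, 4 ε)
  b(b|a)b = 10 transitions (4 symbol, 6 ε)
  b(b|a)b|a|b = 18 transitions (6 symbol, 12 ε)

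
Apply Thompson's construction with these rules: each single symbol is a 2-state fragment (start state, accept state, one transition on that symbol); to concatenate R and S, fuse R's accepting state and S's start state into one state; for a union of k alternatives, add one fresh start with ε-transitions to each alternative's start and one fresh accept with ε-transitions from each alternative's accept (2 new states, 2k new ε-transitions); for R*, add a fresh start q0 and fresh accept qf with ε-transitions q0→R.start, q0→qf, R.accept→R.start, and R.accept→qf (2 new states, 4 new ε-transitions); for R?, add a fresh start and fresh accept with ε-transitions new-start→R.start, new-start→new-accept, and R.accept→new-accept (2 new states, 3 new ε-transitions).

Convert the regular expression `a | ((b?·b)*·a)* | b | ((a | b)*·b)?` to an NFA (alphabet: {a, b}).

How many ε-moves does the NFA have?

30

By structural recursion:
Each of the 8 symbol leaves contributes 0 ε-transitions.
  b? = 3 ε-transitions
  b?·b = 3 ε-transitions
  (b?·b)* = 7 ε-transitions
  (b?·b)*·a = 7 ε-transitions
  ((b?·b)*·a)* = 11 ε-transitions
  a | b = 4 ε-transitions
  (a | b)* = 8 ε-transitions
  (a | b)*·b = 8 ε-transitions
  ((a | b)*·b)? = 11 ε-transitions
  a | ((b?·b)*·a)* | b | ((a | b)*·b)? = 30 ε-transitions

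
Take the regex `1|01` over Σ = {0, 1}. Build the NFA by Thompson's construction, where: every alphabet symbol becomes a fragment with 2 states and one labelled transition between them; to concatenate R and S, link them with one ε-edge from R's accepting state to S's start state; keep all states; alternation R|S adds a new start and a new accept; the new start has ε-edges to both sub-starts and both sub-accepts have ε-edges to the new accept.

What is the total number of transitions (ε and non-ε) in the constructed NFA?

8

Building bottom-up:
Each of the 3 symbol leaves contributes 1 transition (1 symbol, 0 ε).
  01 = 3 transitions (2 symbol, 1 ε)
  1|01 = 8 transitions (3 symbol, 5 ε)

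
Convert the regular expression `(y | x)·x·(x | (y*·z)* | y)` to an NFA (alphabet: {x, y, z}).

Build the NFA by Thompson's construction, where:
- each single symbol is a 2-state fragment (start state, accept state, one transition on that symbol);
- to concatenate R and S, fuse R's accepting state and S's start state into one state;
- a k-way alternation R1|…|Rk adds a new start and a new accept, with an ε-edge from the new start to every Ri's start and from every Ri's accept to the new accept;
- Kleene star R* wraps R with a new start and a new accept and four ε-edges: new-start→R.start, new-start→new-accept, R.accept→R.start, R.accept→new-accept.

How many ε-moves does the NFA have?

18

Building bottom-up:
Each of the 7 symbol leaves contributes 0 ε-transitions.
  y | x — 4 ε-transitions
  y* — 4 ε-transitions
  y*·z — 4 ε-transitions
  (y*·z)* — 8 ε-transitions
  x | (y*·z)* | y — 14 ε-transitions
  (y | x)·x·(x | (y*·z)* | y) — 18 ε-transitions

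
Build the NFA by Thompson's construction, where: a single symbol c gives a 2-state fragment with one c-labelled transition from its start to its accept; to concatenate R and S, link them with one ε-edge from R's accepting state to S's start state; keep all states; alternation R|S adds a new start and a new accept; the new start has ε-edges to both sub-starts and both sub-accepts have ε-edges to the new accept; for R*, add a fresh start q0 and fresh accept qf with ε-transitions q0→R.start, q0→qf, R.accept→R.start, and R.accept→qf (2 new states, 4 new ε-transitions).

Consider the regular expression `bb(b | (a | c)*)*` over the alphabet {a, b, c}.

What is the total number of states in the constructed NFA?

18

Bottom-up over the parse tree:
Each of the 5 symbol leaves contributes a 2-state fragment.
  a | c → 6 states
  (a | c)* → 8 states
  b | (a | c)* → 12 states
  (b | (a | c)*)* → 14 states
  bb(b | (a | c)*)* → 18 states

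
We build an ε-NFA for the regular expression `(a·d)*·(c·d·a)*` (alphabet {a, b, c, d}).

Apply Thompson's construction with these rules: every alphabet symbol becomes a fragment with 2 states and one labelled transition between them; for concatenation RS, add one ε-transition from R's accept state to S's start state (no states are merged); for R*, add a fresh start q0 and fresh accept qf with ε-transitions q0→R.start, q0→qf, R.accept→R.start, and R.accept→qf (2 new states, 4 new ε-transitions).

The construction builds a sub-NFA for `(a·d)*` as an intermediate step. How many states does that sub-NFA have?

6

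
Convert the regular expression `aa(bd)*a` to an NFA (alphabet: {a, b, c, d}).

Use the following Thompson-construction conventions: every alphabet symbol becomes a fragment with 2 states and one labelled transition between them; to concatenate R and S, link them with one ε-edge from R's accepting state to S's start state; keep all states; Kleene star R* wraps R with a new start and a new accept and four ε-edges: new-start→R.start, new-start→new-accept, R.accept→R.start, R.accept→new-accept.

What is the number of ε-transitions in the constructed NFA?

8

Bottom-up over the parse tree:
Each of the 5 symbol leaves contributes 0 ε-transitions.
  bd : 1 ε-transition
  (bd)* : 5 ε-transitions
  aa(bd)*a : 8 ε-transitions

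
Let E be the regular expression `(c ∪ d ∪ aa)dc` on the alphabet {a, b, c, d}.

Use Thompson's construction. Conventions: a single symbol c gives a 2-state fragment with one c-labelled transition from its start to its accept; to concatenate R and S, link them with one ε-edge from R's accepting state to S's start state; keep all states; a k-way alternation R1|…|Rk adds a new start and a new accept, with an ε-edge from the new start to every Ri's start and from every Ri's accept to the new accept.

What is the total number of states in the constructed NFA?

14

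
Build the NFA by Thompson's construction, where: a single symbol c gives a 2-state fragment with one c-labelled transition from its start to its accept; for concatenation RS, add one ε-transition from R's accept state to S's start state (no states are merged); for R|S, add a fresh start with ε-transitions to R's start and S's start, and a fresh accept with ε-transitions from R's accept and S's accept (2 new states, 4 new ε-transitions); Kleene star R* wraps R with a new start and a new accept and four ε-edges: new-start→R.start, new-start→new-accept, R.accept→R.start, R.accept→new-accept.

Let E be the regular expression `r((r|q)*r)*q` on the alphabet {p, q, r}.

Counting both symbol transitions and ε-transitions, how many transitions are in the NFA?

20

Bottom-up over the parse tree:
Each of the 5 symbol leaves contributes 1 transition (1 symbol, 0 ε).
  r|q : 6 transitions (2 symbol, 4 ε)
  (r|q)* : 10 transitions (2 symbol, 8 ε)
  (r|q)*r : 12 transitions (3 symbol, 9 ε)
  ((r|q)*r)* : 16 transitions (3 symbol, 13 ε)
  r((r|q)*r)*q : 20 transitions (5 symbol, 15 ε)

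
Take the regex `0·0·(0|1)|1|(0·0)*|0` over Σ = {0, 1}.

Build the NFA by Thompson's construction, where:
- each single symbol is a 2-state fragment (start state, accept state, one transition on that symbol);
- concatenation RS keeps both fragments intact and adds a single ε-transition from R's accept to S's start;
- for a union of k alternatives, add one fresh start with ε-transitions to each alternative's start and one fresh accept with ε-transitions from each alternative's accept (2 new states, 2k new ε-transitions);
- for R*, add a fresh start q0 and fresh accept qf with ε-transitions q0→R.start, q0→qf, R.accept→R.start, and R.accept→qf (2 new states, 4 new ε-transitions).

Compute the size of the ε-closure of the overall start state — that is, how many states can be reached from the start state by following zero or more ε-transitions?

8

Let C(F) = |ε-closure(F.start)| within fragment F, and note whether F accepts ε. Symbol fragments have C = 1 and do not accept ε. Then:
  0|1 — |closure| = 1 + 1 + 1 = 3 (the new accept is not ε-reachable since no branch accepts ε)
  0·0·(0|1) — |closure| equals the left operand's closure size = 1 (its accept is not ε-reachable, so the closure stops there)
  0·0 — same as the first factor's closure: |closure| = 1
  (0·0)* — |closure| = 1 (new start) + 1 (body) + 1 (new accept) = 3
  0·0·(0|1)|1|(0·0)*|0 — new start ε-reaches every alternative's start; at least one alternative accepts ε, so the union's new accept is reached too: |closure| = 1 + 1 + 1 + 3 + 1 + 1 = 8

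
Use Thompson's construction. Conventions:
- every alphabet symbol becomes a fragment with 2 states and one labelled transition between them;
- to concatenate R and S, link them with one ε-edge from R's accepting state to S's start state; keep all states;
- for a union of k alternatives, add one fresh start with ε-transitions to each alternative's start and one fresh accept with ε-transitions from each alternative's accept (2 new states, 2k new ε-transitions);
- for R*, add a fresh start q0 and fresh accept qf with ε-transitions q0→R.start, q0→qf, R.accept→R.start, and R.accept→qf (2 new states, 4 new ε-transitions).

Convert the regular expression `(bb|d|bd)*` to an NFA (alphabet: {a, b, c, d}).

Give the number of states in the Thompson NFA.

14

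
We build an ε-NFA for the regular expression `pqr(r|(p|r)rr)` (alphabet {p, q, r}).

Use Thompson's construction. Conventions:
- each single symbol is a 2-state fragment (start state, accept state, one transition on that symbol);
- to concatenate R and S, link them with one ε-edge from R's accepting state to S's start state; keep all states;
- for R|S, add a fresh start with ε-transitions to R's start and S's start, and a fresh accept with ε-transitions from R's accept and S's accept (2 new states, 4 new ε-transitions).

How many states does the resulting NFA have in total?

Bottom-up over the parse tree:
Each of the 8 symbol leaves contributes a 2-state fragment.
  p|r : 6 states
  (p|r)rr : 10 states
  r|(p|r)rr : 14 states
  pqr(r|(p|r)rr) : 20 states

20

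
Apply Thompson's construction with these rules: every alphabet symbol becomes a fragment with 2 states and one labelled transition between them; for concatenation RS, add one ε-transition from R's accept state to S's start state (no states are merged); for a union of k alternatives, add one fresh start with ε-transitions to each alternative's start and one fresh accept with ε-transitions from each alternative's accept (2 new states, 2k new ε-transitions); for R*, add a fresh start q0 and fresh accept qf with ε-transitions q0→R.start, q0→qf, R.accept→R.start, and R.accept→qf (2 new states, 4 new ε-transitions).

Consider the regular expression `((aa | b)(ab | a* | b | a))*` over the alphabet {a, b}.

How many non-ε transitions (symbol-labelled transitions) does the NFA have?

Bottom-up over the parse tree:
Each of the 8 symbol leaves contributes exactly 1 symbol transition.
  aa = 2 symbol transitions
  aa | b = 3 symbol transitions
  ab = 2 symbol transitions
  a* = 1 symbol transition
  ab | a* | b | a = 5 symbol transitions
  (aa | b)(ab | a* | b | a) = 8 symbol transitions
  ((aa | b)(ab | a* | b | a))* = 8 symbol transitions

8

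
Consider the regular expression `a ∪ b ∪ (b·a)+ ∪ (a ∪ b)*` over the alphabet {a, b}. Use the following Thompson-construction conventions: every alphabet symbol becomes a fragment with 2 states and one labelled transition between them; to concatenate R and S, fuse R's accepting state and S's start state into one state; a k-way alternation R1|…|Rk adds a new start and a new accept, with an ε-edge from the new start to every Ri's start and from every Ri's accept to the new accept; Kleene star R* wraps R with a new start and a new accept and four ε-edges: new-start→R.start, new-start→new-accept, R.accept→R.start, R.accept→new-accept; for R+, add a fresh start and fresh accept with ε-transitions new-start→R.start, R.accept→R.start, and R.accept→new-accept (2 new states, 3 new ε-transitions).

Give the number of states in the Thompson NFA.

Building bottom-up:
Each of the 6 symbol leaves contributes a 2-state fragment.
  b·a : 3 states
  (b·a)+ : 5 states
  a ∪ b : 6 states
  (a ∪ b)* : 8 states
  a ∪ b ∪ (b·a)+ ∪ (a ∪ b)* : 19 states

19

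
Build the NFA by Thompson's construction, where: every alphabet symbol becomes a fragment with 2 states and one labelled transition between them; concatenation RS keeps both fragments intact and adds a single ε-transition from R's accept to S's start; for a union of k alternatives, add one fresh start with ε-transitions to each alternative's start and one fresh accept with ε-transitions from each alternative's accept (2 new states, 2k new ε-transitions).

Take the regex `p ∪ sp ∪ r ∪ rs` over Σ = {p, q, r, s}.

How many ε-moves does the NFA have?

By structural recursion:
Each of the 6 symbol leaves contributes 0 ε-transitions.
  sp — 1 ε-transition
  rs — 1 ε-transition
  p ∪ sp ∪ r ∪ rs — 10 ε-transitions

10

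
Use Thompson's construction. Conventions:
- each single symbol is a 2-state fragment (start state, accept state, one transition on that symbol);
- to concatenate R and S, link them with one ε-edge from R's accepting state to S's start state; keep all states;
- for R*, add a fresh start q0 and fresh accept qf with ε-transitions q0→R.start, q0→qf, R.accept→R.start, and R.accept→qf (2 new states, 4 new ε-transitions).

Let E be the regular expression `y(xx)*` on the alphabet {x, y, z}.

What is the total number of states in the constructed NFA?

8

Per subexpression:
Each of the 3 symbol leaves contributes a 2-state fragment.
  xx → 4 states
  (xx)* → 6 states
  y(xx)* → 8 states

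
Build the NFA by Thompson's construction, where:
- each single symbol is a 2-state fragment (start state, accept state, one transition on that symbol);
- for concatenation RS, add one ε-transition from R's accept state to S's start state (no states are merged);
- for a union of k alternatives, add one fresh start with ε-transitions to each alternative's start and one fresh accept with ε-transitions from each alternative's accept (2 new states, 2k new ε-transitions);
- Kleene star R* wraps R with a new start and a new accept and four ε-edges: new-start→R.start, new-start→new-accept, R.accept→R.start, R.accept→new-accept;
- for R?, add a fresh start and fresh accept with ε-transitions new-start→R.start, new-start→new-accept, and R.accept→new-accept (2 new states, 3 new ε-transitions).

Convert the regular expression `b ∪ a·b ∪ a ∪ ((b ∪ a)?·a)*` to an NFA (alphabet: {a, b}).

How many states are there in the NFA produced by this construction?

Recursing over subexpressions:
Each of the 7 symbol leaves contributes a 2-state fragment.
  a·b → 4 states
  b ∪ a → 6 states
  (b ∪ a)? → 8 states
  (b ∪ a)?·a → 10 states
  ((b ∪ a)?·a)* → 12 states
  b ∪ a·b ∪ a ∪ ((b ∪ a)?·a)* → 22 states

22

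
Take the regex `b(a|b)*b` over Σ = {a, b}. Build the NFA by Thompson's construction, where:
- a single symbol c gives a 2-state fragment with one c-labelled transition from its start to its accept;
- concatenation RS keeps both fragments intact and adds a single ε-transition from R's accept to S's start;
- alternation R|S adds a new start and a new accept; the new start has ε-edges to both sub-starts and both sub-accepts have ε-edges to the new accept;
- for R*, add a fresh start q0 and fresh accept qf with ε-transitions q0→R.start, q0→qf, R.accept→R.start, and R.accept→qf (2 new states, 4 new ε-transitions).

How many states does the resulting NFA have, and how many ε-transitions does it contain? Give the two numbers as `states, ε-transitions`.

Per subexpression:
Each of the 4 symbol leaves contributes 2 states and 0 ε-transitions.
  a|b : 6 states, 4 ε-transitions
  (a|b)* : 8 states, 8 ε-transitions
  b(a|b)*b : 12 states, 10 ε-transitions

12, 10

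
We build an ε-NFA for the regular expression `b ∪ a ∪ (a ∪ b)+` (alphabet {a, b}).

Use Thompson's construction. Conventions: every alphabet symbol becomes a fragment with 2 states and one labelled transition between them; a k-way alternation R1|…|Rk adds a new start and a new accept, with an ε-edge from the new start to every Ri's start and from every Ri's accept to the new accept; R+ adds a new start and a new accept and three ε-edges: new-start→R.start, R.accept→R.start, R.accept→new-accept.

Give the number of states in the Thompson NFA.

14

Recursing over subexpressions:
Each of the 4 symbol leaves contributes a 2-state fragment.
  a ∪ b : 6 states
  (a ∪ b)+ : 8 states
  b ∪ a ∪ (a ∪ b)+ : 14 states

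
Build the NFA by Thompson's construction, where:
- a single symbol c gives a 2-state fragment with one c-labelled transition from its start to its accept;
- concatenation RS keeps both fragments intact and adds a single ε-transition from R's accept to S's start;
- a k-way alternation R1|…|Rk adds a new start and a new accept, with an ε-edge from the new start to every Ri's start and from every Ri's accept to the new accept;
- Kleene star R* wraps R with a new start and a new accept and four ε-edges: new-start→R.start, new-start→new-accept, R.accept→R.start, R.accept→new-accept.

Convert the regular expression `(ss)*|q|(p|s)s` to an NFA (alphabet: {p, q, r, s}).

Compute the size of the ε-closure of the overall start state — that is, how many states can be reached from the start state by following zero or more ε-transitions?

9

Compute the ε-closure size of each fragment's start state recursively; a symbol fragment's start has no outgoing ε-edge, so its closure is just itself (size 1).
  ss : |closure| equals the left operand's closure size = 1 (its accept is not ε-reachable, so the closure stops there)
  (ss)* : the star's fresh start ε-reaches both the body's start and the fresh accept: |closure| = 2 + 1 = 3
  p|s : |closure| = 1 + 1 + 1 = 3 (the new accept is not ε-reachable since no branch accepts ε)
  (p|s)s : |closure| equals the left operand's closure size = 3 (its accept is not ε-reachable, so the closure stops there)
  (ss)*|q|(p|s)s : |closure| = 1 (new start) + (3 + 1 + 3) + 1 (new accept, since some branch ε-reaches its own accept) = 9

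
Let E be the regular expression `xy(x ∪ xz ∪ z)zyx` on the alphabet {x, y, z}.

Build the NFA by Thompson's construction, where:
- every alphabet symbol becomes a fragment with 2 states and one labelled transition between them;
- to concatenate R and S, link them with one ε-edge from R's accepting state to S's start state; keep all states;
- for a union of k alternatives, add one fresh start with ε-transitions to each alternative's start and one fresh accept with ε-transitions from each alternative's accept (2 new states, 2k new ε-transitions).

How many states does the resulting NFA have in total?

Recursing over subexpressions:
Each of the 9 symbol leaves contributes a 2-state fragment.
  xz → 4 states
  x ∪ xz ∪ z → 10 states
  xy(x ∪ xz ∪ z)zyx → 20 states

20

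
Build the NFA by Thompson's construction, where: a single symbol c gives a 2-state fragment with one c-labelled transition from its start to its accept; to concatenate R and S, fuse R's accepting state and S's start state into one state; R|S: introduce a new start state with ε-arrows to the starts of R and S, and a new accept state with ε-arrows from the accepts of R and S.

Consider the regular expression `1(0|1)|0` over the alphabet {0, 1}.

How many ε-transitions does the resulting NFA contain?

8

Bottom-up over the parse tree:
Each of the 4 symbol leaves contributes 0 ε-transitions.
  0|1 — 4 ε-transitions
  1(0|1) — 4 ε-transitions
  1(0|1)|0 — 8 ε-transitions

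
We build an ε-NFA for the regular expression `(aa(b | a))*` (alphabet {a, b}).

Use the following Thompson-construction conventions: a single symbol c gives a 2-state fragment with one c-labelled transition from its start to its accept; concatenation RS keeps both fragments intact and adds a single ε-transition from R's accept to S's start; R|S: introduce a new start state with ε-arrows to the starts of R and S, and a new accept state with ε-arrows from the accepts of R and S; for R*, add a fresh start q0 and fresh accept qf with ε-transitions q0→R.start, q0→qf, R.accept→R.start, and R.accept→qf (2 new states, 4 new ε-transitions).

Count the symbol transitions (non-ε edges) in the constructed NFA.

4

Per subexpression:
Each of the 4 symbol leaves contributes exactly 1 symbol transition.
  b | a — 2 symbol transitions
  aa(b | a) — 4 symbol transitions
  (aa(b | a))* — 4 symbol transitions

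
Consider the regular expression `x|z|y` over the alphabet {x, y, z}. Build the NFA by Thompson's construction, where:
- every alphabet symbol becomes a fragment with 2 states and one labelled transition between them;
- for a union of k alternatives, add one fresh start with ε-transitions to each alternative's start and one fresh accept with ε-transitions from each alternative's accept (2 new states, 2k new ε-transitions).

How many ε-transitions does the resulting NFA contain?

6

By structural recursion:
Each of the 3 symbol leaves contributes 0 ε-transitions.
  x|z|y = 6 ε-transitions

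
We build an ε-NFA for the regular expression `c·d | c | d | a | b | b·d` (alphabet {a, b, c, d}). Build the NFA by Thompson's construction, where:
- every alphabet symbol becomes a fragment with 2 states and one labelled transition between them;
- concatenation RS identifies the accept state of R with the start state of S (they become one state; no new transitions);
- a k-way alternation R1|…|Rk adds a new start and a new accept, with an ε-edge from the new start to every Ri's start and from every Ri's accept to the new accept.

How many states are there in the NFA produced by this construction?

16

Building bottom-up:
Each of the 8 symbol leaves contributes a 2-state fragment.
  c·d : 3 states
  b·d : 3 states
  c·d | c | d | a | b | b·d : 16 states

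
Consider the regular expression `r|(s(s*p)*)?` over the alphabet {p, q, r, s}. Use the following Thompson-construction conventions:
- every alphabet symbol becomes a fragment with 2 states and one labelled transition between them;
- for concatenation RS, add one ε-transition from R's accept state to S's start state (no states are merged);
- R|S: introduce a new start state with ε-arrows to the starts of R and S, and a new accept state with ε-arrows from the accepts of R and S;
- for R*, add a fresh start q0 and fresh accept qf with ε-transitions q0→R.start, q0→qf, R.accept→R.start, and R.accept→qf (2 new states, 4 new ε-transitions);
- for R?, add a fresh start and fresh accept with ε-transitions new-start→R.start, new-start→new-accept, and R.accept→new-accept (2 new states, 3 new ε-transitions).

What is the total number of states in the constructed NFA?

Bottom-up over the parse tree:
Each of the 4 symbol leaves contributes a 2-state fragment.
  s* → 4 states
  s*p → 6 states
  (s*p)* → 8 states
  s(s*p)* → 10 states
  (s(s*p)*)? → 12 states
  r|(s(s*p)*)? → 16 states

16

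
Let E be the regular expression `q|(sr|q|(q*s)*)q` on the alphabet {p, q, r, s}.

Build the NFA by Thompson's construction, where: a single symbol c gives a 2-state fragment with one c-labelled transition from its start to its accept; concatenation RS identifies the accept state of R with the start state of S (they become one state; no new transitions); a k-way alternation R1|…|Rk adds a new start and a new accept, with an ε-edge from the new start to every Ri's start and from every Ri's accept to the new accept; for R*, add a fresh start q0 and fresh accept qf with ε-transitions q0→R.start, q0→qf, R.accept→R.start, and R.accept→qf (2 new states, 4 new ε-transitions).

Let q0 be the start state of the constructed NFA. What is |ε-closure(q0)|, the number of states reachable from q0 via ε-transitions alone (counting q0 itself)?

11

Work bottom-up. For each fragment F, track |ε-closure(F.start)| and whether F's accept lies in that closure (i.e. whether F accepts ε). A single-symbol fragment has closure size 1 and does not accept ε.
  sr — same as the first factor's closure: |ε-closure| = 1
  q* — the star's fresh start ε-reaches both the body's start and the fresh accept: |ε-closure| = 2 + 1 = 3
  q*s — the left operand accepts ε, so the closure extends into the next operand (the shared merged state is already counted); |ε-closure| = 3 + (1−1) = 3
  (q*s)* — |ε-closure| = 1 (new start) + 3 (body) + 1 (new accept) = 5
  sr|q|(q*s)* — new start ε-reaches every alternative's start; at least one alternative accepts ε, so the union's new accept is reached too: |ε-closure| = 1 + 1 + 1 + 5 + 1 = 9
  (sr|q|(q*s)*)q — |ε-closure| = 9 + (1−1) = 9 (closure spills across the concat boundary because the left factor accepts ε)
  q|(sr|q|(q*s)*)q — new start ε-reaches every alternative's start; none of them accept ε, so the new accept is not reached: |ε-closure| = 1 + 1 + 9 = 11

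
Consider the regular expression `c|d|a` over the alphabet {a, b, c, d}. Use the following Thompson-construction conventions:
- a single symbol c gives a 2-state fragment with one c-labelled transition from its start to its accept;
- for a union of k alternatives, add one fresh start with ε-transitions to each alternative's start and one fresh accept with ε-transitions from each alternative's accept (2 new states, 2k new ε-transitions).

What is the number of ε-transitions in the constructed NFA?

Per subexpression:
Each of the 3 symbol leaves contributes 0 ε-transitions.
  c|d|a = 6 ε-transitions

6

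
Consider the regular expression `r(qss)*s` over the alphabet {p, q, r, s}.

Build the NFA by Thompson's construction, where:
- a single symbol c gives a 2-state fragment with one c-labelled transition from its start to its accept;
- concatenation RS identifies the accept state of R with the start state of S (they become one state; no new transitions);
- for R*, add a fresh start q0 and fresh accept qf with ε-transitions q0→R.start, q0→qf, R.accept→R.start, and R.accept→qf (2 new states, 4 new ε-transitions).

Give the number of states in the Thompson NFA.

Building bottom-up:
Each of the 5 symbol leaves contributes a 2-state fragment.
  qss = 4 states
  (qss)* = 6 states
  r(qss)*s = 8 states

8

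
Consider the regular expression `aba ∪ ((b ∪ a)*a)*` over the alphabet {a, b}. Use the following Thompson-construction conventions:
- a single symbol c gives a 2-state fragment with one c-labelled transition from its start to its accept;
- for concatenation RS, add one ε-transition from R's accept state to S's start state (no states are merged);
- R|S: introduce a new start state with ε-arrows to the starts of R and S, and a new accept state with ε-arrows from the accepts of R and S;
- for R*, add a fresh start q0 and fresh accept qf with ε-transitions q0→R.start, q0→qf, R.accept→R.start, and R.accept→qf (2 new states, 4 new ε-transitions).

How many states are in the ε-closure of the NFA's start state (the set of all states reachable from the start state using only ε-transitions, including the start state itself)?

Work bottom-up. For each fragment F, track |ε-closure(F.start)| and whether F's accept lies in that closure (i.e. whether F accepts ε). A single-symbol fragment has closure size 1 and does not accept ε.
  aba : |ε-closure| equals the left operand's closure size = 1 (its accept is not ε-reachable, so the closure stops there)
  b ∪ a : |ε-closure| = 1 + 1 + 1 = 3 (the new accept is not ε-reachable since no branch accepts ε)
  (b ∪ a)* : new start has ε-edges to the inner start and to the new accept, so |ε-closure| = 2 + 3 = 5
  (b ∪ a)*a : |ε-closure| = 5 + 1 = 6 (closure spills across the concat boundary because the left factor accepts ε)
  ((b ∪ a)*a)* : new start has ε-edges to the inner start and to the new accept, so |ε-closure| = 2 + 6 = 8
  aba ∪ ((b ∪ a)*a)* : new start ε-reaches every alternative's start; at least one alternative accepts ε, so the union's new accept is reached too: |ε-closure| = 1 + 1 + 8 + 1 = 11

11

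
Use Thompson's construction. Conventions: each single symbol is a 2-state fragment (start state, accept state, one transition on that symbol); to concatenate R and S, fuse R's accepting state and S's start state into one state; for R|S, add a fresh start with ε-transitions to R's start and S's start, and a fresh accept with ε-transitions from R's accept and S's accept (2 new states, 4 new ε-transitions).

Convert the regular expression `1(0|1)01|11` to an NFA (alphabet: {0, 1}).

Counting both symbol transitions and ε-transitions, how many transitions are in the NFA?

15

Building bottom-up:
Each of the 7 symbol leaves contributes 1 transition (1 symbol, 0 ε).
  0|1 — 6 transitions (2 symbol, 4 ε)
  1(0|1)01 — 9 transitions (5 symbol, 4 ε)
  11 — 2 transitions (2 symbol, 0 ε)
  1(0|1)01|11 — 15 transitions (7 symbol, 8 ε)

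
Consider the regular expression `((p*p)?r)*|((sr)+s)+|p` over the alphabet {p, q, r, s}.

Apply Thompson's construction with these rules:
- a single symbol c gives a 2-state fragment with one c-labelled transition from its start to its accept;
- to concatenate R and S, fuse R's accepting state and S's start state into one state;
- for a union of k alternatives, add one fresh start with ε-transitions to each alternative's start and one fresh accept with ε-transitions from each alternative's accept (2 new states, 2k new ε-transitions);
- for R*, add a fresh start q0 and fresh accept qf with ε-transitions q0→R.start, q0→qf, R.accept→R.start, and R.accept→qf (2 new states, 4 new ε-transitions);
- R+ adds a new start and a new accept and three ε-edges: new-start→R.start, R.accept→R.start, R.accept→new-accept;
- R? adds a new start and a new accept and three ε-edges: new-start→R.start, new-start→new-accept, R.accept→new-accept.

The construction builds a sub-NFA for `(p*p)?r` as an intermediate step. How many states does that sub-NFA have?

8

Fragment for `(p*p)?r`:
Each of the 3 symbol leaves contributes a 2-state fragment.
  p* — 4 states
  p*p — 5 states
  (p*p)? — 7 states
  (p*p)?r — 8 states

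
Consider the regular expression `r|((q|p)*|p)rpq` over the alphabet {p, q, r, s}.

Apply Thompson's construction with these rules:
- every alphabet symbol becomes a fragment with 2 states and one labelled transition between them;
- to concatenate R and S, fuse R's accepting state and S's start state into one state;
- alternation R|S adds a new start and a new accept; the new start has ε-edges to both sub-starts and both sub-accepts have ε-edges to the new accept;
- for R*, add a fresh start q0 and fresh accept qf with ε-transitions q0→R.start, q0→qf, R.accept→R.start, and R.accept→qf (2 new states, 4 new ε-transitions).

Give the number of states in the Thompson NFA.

19

Bottom-up over the parse tree:
Each of the 7 symbol leaves contributes a 2-state fragment.
  q|p — 6 states
  (q|p)* — 8 states
  (q|p)*|p — 12 states
  ((q|p)*|p)rpq — 15 states
  r|((q|p)*|p)rpq — 19 states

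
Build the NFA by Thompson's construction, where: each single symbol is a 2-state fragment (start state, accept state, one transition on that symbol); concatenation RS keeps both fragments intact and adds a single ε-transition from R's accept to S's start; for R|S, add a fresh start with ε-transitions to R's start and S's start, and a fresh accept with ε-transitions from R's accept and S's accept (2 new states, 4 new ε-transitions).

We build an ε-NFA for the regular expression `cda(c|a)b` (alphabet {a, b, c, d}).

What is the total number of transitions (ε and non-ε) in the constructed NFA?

Building bottom-up:
Each of the 6 symbol leaves contributes 1 transition (1 symbol, 0 ε).
  c|a : 6 transitions (2 symbol, 4 ε)
  cda(c|a)b : 14 transitions (6 symbol, 8 ε)

14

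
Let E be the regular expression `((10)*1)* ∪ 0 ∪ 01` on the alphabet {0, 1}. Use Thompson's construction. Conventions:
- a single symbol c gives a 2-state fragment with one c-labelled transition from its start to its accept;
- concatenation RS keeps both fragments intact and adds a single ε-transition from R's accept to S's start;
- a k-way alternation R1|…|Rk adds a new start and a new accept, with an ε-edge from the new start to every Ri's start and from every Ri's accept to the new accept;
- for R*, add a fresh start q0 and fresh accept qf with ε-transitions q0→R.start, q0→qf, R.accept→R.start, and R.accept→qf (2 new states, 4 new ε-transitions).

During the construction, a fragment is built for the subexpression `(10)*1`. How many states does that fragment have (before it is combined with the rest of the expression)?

8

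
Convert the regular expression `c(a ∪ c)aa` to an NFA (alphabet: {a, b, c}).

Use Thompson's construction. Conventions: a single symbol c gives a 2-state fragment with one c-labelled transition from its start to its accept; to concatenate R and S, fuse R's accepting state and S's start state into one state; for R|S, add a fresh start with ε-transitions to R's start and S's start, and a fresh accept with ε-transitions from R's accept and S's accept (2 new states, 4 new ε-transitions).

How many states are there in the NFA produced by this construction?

9

Per subexpression:
Each of the 5 symbol leaves contributes a 2-state fragment.
  a ∪ c = 6 states
  c(a ∪ c)aa = 9 states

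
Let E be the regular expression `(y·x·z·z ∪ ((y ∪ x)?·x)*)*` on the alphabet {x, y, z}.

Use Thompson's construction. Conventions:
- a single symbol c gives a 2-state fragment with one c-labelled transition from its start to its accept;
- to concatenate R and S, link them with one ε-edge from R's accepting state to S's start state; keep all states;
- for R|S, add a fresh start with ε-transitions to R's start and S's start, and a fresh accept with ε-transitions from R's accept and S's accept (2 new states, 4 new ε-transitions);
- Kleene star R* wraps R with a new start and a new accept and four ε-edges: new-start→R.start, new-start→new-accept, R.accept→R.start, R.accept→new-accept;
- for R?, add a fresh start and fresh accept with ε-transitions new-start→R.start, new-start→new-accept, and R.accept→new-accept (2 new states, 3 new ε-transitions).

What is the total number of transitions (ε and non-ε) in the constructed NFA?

Recursing over subexpressions:
Each of the 7 symbol leaves contributes 1 transition (1 symbol, 0 ε).
  y·x·z·z — 7 transitions (4 symbol, 3 ε)
  y ∪ x — 6 transitions (2 symbol, 4 ε)
  (y ∪ x)? — 9 transitions (2 symbol, 7 ε)
  (y ∪ x)?·x — 11 transitions (3 symbol, 8 ε)
  ((y ∪ x)?·x)* — 15 transitions (3 symbol, 12 ε)
  y·x·z·z ∪ ((y ∪ x)?·x)* — 26 transitions (7 symbol, 19 ε)
  (y·x·z·z ∪ ((y ∪ x)?·x)*)* — 30 transitions (7 symbol, 23 ε)

30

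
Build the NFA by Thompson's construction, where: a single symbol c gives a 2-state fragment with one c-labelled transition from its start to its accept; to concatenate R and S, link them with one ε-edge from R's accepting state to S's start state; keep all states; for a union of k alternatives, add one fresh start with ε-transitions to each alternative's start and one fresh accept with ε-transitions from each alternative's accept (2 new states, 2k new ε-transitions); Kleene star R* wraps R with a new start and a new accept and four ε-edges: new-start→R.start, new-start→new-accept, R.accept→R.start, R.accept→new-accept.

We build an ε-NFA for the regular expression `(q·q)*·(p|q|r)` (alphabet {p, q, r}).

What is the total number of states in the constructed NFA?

Bottom-up over the parse tree:
Each of the 5 symbol leaves contributes a 2-state fragment.
  q·q — 4 states
  (q·q)* — 6 states
  p|q|r — 8 states
  (q·q)*·(p|q|r) — 14 states

14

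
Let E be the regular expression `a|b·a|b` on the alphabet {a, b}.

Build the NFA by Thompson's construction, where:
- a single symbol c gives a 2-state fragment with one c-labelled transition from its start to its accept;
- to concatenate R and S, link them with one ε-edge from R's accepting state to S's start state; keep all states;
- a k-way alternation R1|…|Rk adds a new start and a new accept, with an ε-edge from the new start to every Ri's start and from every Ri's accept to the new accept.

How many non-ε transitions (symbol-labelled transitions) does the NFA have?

4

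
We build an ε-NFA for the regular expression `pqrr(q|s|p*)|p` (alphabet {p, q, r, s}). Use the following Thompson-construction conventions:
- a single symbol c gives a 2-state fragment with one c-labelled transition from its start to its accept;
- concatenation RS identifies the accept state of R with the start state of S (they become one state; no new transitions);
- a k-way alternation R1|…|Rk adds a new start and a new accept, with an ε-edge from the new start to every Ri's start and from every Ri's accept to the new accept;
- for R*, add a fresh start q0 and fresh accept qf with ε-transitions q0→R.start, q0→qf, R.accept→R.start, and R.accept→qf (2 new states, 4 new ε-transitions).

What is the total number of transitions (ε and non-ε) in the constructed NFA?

Recursing over subexpressions:
Each of the 8 symbol leaves contributes 1 transition (1 symbol, 0 ε).
  p* = 5 transitions (1 symbol, 4 ε)
  q|s|p* = 13 transitions (3 symbol, 10 ε)
  pqrr(q|s|p*) = 17 transitions (7 symbol, 10 ε)
  pqrr(q|s|p*)|p = 22 transitions (8 symbol, 14 ε)

22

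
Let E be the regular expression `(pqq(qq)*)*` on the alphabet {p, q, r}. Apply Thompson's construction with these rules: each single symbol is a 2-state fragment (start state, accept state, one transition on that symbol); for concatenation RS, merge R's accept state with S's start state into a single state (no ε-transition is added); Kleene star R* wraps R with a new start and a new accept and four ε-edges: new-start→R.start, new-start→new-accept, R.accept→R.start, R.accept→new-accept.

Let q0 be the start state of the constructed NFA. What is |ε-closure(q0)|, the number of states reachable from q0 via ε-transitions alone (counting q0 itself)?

Work bottom-up. For each fragment F, track |ε-closure(F.start)| and whether F's accept lies in that closure (i.e. whether F accepts ε). A single-symbol fragment has closure size 1 and does not accept ε.
  qq — C equals the left operand's closure size = 1 (its accept is not ε-reachable, so the closure stops there)
  (qq)* — C = 1 (new start) + 1 (body) + 1 (new accept) = 3
  pqq(qq)* — same as the first factor's closure: C = 1
  (pqq(qq)*)* — new start has ε-edges to the inner start and to the new accept, so C = 2 + 1 = 3

3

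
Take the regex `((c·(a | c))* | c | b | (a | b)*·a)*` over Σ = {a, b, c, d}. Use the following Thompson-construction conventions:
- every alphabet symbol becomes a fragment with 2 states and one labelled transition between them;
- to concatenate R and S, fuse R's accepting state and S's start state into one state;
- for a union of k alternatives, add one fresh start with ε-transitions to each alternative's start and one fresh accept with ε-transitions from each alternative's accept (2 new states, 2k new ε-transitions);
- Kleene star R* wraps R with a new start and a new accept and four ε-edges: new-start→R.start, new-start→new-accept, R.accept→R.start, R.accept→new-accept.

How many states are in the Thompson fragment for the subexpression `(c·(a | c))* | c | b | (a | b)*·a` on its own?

Fragment for `(c·(a | c))* | c | b | (a | b)*·a`:
Each of the 8 symbol leaves contributes a 2-state fragment.
  a | c = 6 states
  c·(a | c) = 7 states
  (c·(a | c))* = 9 states
  a | b = 6 states
  (a | b)* = 8 states
  (a | b)*·a = 9 states
  (c·(a | c))* | c | b | (a | b)*·a = 24 states

24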